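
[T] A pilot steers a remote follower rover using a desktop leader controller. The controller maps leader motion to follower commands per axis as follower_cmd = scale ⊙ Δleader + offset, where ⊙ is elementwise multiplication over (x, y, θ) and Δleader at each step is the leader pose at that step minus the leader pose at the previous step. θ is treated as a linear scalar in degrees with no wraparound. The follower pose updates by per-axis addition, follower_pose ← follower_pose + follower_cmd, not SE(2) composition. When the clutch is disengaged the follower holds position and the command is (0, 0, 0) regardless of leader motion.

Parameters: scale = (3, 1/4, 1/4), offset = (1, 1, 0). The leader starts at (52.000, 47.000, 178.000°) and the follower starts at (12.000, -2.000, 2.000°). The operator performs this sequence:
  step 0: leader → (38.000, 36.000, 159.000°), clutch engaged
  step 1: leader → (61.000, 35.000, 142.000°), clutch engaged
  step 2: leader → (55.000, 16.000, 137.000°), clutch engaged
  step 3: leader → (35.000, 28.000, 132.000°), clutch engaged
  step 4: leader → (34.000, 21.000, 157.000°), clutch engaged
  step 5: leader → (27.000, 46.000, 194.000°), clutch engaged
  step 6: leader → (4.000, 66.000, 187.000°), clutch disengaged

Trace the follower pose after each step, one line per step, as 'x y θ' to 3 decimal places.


-29.000 -3.750 -2.750
41.000 -3.000 -7.000
24.000 -6.750 -8.250
-35.000 -2.750 -9.500
-37.000 -3.500 -3.250
-57.000 3.750 6.000
-57.000 3.750 6.000

step 0: Δleader=(-14.000, -11.000, -19.000°), engaged; cmd=(-41.000, -1.750, -4.750°) → follower=(-29.000, -3.750, -2.750°)
step 1: Δleader=(23.000, -1.000, -17.000°), engaged; cmd=(70.000, 0.750, -4.250°) → follower=(41.000, -3.000, -7.000°)
step 2: Δleader=(-6.000, -19.000, -5.000°), engaged; cmd=(-17.000, -3.750, -1.250°) → follower=(24.000, -6.750, -8.250°)
step 3: Δleader=(-20.000, 12.000, -5.000°), engaged; cmd=(-59.000, 4.000, -1.250°) → follower=(-35.000, -2.750, -9.500°)
step 4: Δleader=(-1.000, -7.000, 25.000°), engaged; cmd=(-2.000, -0.750, 6.250°) → follower=(-37.000, -3.500, -3.250°)
step 5: Δleader=(-7.000, 25.000, 37.000°), engaged; cmd=(-20.000, 7.250, 9.250°) → follower=(-57.000, 3.750, 6.000°)
step 6: Δleader=(-23.000, 20.000, -7.000°), disengaged; cmd=(0,0,0) → follower holds at (-57.000, 3.750, 6.000°)


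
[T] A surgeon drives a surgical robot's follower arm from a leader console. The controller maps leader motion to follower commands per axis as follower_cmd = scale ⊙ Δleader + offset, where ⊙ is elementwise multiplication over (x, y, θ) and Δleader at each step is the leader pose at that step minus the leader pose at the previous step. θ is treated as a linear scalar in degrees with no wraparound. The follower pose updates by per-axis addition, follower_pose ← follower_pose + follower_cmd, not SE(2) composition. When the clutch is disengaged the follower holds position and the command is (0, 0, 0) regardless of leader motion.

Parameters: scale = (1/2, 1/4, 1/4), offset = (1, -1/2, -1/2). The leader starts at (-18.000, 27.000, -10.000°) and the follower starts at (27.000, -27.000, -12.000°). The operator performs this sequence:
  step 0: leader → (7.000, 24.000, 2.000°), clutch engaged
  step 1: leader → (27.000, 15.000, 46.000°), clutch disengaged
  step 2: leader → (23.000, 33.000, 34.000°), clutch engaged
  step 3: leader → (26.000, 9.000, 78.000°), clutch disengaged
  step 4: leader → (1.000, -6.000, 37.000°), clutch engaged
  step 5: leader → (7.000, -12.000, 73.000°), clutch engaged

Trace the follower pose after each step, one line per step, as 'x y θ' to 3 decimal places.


40.500 -28.250 -9.500
40.500 -28.250 -9.500
39.500 -24.250 -13.000
39.500 -24.250 -13.000
28.000 -28.500 -23.750
32.000 -30.500 -15.250

step 0: Δleader=(25.000, -3.000, 12.000°), engaged; cmd=(13.500, -1.250, 2.500°) → follower=(40.500, -28.250, -9.500°)
step 1: Δleader=(20.000, -9.000, 44.000°), disengaged; cmd=(0,0,0) → follower holds at (40.500, -28.250, -9.500°)
step 2: Δleader=(-4.000, 18.000, -12.000°), engaged; cmd=(-1.000, 4.000, -3.500°) → follower=(39.500, -24.250, -13.000°)
step 3: Δleader=(3.000, -24.000, 44.000°), disengaged; cmd=(0,0,0) → follower holds at (39.500, -24.250, -13.000°)
step 4: Δleader=(-25.000, -15.000, -41.000°), engaged; cmd=(-11.500, -4.250, -10.750°) → follower=(28.000, -28.500, -23.750°)
step 5: Δleader=(6.000, -6.000, 36.000°), engaged; cmd=(4.000, -2.000, 8.500°) → follower=(32.000, -30.500, -15.250°)


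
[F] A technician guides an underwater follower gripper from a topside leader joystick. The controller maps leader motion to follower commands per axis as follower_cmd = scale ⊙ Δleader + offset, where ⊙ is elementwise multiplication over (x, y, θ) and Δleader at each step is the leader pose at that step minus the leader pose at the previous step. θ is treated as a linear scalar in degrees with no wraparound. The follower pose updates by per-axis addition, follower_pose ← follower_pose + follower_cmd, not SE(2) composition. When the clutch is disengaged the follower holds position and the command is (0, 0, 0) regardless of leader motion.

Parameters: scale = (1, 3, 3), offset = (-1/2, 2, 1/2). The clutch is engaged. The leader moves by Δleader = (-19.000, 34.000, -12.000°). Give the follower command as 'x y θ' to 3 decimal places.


axis x: 1·-19.000 + -1/2 = -19.500
axis y: 3·34.000 + 2 = 104.000
axis θ: 3·-12.000 + 1/2 = -35.500

-19.500 104.000 -35.500


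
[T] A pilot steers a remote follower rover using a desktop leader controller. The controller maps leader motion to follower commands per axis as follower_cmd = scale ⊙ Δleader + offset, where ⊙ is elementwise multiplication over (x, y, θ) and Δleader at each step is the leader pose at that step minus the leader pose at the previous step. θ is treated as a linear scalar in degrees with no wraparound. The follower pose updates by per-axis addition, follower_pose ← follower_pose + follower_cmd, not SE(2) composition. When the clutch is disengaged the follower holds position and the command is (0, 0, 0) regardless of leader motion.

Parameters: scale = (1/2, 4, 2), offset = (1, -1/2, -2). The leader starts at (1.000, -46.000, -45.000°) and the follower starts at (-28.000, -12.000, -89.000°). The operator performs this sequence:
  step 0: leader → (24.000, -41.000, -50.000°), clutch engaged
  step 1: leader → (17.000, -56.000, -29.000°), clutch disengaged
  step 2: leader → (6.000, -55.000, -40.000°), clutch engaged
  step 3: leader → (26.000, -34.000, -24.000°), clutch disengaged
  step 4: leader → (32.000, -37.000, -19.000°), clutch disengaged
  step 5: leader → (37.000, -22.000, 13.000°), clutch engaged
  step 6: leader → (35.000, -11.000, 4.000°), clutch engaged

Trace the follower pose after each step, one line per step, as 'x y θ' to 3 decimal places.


-15.500 7.500 -101.000
-15.500 7.500 -101.000
-20.000 11.000 -125.000
-20.000 11.000 -125.000
-20.000 11.000 -125.000
-16.500 70.500 -63.000
-16.500 114.000 -83.000

step 0: Δleader=(23.000, 5.000, -5.000°), engaged; cmd=(12.500, 19.500, -12.000°) → follower=(-15.500, 7.500, -101.000°)
step 1: Δleader=(-7.000, -15.000, 21.000°), disengaged; cmd=(0,0,0) → follower holds at (-15.500, 7.500, -101.000°)
step 2: Δleader=(-11.000, 1.000, -11.000°), engaged; cmd=(-4.500, 3.500, -24.000°) → follower=(-20.000, 11.000, -125.000°)
step 3: Δleader=(20.000, 21.000, 16.000°), disengaged; cmd=(0,0,0) → follower holds at (-20.000, 11.000, -125.000°)
step 4: Δleader=(6.000, -3.000, 5.000°), disengaged; cmd=(0,0,0) → follower holds at (-20.000, 11.000, -125.000°)
step 5: Δleader=(5.000, 15.000, 32.000°), engaged; cmd=(3.500, 59.500, 62.000°) → follower=(-16.500, 70.500, -63.000°)
step 6: Δleader=(-2.000, 11.000, -9.000°), engaged; cmd=(0.000, 43.500, -20.000°) → follower=(-16.500, 114.000, -83.000°)


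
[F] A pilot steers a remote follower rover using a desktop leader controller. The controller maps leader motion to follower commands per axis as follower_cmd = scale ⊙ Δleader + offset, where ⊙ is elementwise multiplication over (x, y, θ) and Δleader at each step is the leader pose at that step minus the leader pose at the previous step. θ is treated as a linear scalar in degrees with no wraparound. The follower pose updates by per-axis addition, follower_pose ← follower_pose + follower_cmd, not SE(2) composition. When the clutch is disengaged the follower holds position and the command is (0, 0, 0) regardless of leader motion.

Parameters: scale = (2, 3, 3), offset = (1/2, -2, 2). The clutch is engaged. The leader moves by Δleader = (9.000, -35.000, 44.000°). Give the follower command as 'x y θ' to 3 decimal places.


axis x: 2·9.000 + 1/2 = 18.500
axis y: 3·-35.000 + -2 = -107.000
axis θ: 3·44.000 + 2 = 134.000

18.500 -107.000 134.000


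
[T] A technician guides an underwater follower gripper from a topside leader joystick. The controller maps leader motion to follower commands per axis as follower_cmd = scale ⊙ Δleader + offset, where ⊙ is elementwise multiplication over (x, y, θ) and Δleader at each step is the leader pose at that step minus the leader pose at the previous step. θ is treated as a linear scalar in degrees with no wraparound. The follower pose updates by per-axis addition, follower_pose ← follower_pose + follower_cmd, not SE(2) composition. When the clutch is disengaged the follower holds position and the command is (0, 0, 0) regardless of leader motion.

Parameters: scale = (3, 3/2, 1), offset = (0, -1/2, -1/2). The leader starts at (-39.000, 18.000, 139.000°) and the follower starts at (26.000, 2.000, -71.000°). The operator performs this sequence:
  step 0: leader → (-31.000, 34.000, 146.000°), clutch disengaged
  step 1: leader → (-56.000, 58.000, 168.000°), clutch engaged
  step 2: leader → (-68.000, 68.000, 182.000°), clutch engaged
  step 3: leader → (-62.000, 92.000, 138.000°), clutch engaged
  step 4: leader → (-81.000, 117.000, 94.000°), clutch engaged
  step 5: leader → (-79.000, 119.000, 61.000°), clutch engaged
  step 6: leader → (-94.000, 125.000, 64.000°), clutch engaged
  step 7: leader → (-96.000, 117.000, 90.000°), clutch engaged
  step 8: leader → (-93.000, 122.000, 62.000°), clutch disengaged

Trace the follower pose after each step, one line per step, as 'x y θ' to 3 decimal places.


step 0: Δleader=(8.000, 16.000, 7.000°), disengaged; cmd=(0,0,0) → follower holds at (26.000, 2.000, -71.000°)
step 1: Δleader=(-25.000, 24.000, 22.000°), engaged; cmd=(-75.000, 35.500, 21.500°) → follower=(-49.000, 37.500, -49.500°)
step 2: Δleader=(-12.000, 10.000, 14.000°), engaged; cmd=(-36.000, 14.500, 13.500°) → follower=(-85.000, 52.000, -36.000°)
step 3: Δleader=(6.000, 24.000, -44.000°), engaged; cmd=(18.000, 35.500, -44.500°) → follower=(-67.000, 87.500, -80.500°)
step 4: Δleader=(-19.000, 25.000, -44.000°), engaged; cmd=(-57.000, 37.000, -44.500°) → follower=(-124.000, 124.500, -125.000°)
step 5: Δleader=(2.000, 2.000, -33.000°), engaged; cmd=(6.000, 2.500, -33.500°) → follower=(-118.000, 127.000, -158.500°)
step 6: Δleader=(-15.000, 6.000, 3.000°), engaged; cmd=(-45.000, 8.500, 2.500°) → follower=(-163.000, 135.500, -156.000°)
step 7: Δleader=(-2.000, -8.000, 26.000°), engaged; cmd=(-6.000, -12.500, 25.500°) → follower=(-169.000, 123.000, -130.500°)
step 8: Δleader=(3.000, 5.000, -28.000°), disengaged; cmd=(0,0,0) → follower holds at (-169.000, 123.000, -130.500°)

26.000 2.000 -71.000
-49.000 37.500 -49.500
-85.000 52.000 -36.000
-67.000 87.500 -80.500
-124.000 124.500 -125.000
-118.000 127.000 -158.500
-163.000 135.500 -156.000
-169.000 123.000 -130.500
-169.000 123.000 -130.500


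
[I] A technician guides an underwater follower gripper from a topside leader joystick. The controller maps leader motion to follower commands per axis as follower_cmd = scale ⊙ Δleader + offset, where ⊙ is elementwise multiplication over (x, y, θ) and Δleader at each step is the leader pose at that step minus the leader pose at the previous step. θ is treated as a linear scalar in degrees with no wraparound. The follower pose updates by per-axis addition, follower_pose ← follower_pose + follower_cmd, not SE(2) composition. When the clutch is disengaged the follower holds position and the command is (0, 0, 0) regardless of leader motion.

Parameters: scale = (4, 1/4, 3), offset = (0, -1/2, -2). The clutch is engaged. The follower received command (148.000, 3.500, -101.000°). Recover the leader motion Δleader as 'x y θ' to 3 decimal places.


axis x: (148.000 − 0) / (4) = 37.000
axis y: (3.500 − -1/2) / (1/4) = 16.000
axis θ: (-101.000 − -2) / (3) = -33.000

37.000 16.000 -33.000


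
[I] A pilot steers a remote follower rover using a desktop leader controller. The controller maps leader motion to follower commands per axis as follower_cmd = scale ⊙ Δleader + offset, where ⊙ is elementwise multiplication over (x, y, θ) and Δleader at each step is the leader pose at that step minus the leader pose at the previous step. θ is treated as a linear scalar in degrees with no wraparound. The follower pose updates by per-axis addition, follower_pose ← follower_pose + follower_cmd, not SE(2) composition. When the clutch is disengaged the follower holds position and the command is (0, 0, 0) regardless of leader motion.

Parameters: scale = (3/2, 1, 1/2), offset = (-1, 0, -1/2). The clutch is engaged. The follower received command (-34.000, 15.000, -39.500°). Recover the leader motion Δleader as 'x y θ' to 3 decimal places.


axis x: (-34.000 − -1) / (3/2) = -22.000
axis y: (15.000 − 0) / (1) = 15.000
axis θ: (-39.500 − -1/2) / (1/2) = -78.000

-22.000 15.000 -78.000


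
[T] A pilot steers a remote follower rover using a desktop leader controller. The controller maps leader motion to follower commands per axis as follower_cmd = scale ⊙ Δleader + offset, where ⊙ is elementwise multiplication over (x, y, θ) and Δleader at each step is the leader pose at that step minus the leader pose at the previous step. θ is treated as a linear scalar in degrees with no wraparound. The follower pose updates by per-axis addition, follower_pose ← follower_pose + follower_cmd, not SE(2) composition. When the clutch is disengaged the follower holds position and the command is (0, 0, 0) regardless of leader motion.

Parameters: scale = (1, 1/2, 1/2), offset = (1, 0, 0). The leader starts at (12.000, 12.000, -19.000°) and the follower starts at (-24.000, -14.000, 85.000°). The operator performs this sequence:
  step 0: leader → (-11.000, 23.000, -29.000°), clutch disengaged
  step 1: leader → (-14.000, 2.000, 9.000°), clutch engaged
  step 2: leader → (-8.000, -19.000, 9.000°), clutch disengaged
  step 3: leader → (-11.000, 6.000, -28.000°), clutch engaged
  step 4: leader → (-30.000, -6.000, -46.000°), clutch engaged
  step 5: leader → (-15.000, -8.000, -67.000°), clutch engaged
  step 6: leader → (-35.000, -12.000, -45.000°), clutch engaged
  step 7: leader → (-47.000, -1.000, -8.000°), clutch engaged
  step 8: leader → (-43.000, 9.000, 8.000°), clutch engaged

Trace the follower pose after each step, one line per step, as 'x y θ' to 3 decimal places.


step 0: Δleader=(-23.000, 11.000, -10.000°), disengaged; cmd=(0,0,0) → follower holds at (-24.000, -14.000, 85.000°)
step 1: Δleader=(-3.000, -21.000, 38.000°), engaged; cmd=(-2.000, -10.500, 19.000°) → follower=(-26.000, -24.500, 104.000°)
step 2: Δleader=(6.000, -21.000, 0.000°), disengaged; cmd=(0,0,0) → follower holds at (-26.000, -24.500, 104.000°)
step 3: Δleader=(-3.000, 25.000, -37.000°), engaged; cmd=(-2.000, 12.500, -18.500°) → follower=(-28.000, -12.000, 85.500°)
step 4: Δleader=(-19.000, -12.000, -18.000°), engaged; cmd=(-18.000, -6.000, -9.000°) → follower=(-46.000, -18.000, 76.500°)
step 5: Δleader=(15.000, -2.000, -21.000°), engaged; cmd=(16.000, -1.000, -10.500°) → follower=(-30.000, -19.000, 66.000°)
step 6: Δleader=(-20.000, -4.000, 22.000°), engaged; cmd=(-19.000, -2.000, 11.000°) → follower=(-49.000, -21.000, 77.000°)
step 7: Δleader=(-12.000, 11.000, 37.000°), engaged; cmd=(-11.000, 5.500, 18.500°) → follower=(-60.000, -15.500, 95.500°)
step 8: Δleader=(4.000, 10.000, 16.000°), engaged; cmd=(5.000, 5.000, 8.000°) → follower=(-55.000, -10.500, 103.500°)

-24.000 -14.000 85.000
-26.000 -24.500 104.000
-26.000 -24.500 104.000
-28.000 -12.000 85.500
-46.000 -18.000 76.500
-30.000 -19.000 66.000
-49.000 -21.000 77.000
-60.000 -15.500 95.500
-55.000 -10.500 103.500


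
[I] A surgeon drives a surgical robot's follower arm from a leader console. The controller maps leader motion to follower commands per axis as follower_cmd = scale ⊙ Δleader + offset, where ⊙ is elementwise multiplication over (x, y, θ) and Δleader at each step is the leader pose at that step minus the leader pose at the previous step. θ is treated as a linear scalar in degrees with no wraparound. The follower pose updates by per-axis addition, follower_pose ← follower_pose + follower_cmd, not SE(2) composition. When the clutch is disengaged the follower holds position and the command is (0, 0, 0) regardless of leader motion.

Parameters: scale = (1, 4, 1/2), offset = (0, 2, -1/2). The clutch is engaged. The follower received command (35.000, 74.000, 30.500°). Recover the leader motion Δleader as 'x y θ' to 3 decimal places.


axis x: (35.000 − 0) / (1) = 35.000
axis y: (74.000 − 2) / (4) = 18.000
axis θ: (30.500 − -1/2) / (1/2) = 62.000

35.000 18.000 62.000


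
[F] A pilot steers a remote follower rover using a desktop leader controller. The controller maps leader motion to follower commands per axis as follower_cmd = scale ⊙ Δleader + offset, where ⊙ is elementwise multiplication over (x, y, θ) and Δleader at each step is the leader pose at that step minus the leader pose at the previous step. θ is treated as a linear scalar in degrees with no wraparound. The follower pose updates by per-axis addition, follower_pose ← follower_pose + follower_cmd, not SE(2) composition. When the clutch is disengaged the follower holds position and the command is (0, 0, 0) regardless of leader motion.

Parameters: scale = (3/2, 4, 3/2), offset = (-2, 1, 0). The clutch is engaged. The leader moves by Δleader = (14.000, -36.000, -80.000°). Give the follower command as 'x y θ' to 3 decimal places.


axis x: 3/2·14.000 + -2 = 19.000
axis y: 4·-36.000 + 1 = -143.000
axis θ: 3/2·-80.000 + 0 = -120.000

19.000 -143.000 -120.000


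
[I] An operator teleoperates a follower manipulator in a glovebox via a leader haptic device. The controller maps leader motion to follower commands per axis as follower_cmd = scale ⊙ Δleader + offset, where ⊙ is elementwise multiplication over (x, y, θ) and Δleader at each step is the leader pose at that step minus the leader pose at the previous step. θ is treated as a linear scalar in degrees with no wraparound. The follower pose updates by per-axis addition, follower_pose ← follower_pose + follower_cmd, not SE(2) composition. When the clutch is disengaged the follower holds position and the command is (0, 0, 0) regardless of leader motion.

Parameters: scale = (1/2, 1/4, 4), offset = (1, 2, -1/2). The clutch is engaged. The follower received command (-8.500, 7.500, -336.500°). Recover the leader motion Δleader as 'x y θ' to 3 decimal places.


-19.000 22.000 -84.000

axis x: (-8.500 − 1) / (1/2) = -19.000
axis y: (7.500 − 2) / (1/4) = 22.000
axis θ: (-336.500 − -1/2) / (4) = -84.000


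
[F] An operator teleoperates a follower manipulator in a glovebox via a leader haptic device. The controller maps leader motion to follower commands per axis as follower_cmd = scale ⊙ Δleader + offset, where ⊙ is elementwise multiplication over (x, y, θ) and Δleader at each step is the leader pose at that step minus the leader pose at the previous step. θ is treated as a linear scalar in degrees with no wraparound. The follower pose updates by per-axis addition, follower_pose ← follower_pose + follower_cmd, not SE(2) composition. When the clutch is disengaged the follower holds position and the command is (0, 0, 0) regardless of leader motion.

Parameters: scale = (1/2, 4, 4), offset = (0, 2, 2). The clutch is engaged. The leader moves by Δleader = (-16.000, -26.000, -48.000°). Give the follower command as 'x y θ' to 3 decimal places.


axis x: 1/2·-16.000 + 0 = -8.000
axis y: 4·-26.000 + 2 = -102.000
axis θ: 4·-48.000 + 2 = -190.000

-8.000 -102.000 -190.000


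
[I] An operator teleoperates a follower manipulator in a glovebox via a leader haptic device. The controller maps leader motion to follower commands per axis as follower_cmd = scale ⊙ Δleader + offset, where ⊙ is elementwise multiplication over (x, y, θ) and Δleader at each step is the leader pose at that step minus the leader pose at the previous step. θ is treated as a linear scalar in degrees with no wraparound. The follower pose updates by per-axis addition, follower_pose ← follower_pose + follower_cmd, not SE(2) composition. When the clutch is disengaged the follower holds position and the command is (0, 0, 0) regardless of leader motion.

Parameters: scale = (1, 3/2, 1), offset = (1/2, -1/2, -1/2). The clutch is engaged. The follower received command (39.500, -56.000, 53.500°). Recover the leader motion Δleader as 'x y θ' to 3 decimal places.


axis x: (39.500 − 1/2) / (1) = 39.000
axis y: (-56.000 − -1/2) / (3/2) = -37.000
axis θ: (53.500 − -1/2) / (1) = 54.000

39.000 -37.000 54.000


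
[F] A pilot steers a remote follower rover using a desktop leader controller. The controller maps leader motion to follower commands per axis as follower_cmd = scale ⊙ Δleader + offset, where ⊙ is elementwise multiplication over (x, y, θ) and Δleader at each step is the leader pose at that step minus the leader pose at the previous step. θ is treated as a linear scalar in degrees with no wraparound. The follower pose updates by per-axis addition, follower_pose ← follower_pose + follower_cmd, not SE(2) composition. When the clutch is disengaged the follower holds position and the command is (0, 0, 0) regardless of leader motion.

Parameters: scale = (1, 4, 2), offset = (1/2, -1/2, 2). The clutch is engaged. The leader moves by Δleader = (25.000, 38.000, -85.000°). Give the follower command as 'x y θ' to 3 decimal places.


axis x: 1·25.000 + 1/2 = 25.500
axis y: 4·38.000 + -1/2 = 151.500
axis θ: 2·-85.000 + 2 = -168.000

25.500 151.500 -168.000


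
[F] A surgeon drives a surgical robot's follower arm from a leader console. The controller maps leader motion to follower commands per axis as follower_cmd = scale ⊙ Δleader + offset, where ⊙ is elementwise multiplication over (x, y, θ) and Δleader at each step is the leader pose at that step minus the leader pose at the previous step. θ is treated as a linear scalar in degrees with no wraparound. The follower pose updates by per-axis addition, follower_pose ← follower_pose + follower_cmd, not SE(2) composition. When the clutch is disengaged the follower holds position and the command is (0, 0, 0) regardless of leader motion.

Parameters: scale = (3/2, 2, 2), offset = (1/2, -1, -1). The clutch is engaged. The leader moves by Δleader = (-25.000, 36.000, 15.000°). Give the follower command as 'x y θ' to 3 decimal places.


axis x: 3/2·-25.000 + 1/2 = -37.000
axis y: 2·36.000 + -1 = 71.000
axis θ: 2·15.000 + -1 = 29.000

-37.000 71.000 29.000


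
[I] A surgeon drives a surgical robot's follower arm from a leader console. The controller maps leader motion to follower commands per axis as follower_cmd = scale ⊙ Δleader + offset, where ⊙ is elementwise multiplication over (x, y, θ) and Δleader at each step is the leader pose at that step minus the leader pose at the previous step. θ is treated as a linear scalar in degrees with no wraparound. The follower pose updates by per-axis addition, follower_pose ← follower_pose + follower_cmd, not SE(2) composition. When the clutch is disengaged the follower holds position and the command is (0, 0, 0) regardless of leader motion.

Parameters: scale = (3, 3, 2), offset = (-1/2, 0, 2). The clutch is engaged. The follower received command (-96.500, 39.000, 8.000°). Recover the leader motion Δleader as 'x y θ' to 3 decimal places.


axis x: (-96.500 − -1/2) / (3) = -32.000
axis y: (39.000 − 0) / (3) = 13.000
axis θ: (8.000 − 2) / (2) = 3.000

-32.000 13.000 3.000


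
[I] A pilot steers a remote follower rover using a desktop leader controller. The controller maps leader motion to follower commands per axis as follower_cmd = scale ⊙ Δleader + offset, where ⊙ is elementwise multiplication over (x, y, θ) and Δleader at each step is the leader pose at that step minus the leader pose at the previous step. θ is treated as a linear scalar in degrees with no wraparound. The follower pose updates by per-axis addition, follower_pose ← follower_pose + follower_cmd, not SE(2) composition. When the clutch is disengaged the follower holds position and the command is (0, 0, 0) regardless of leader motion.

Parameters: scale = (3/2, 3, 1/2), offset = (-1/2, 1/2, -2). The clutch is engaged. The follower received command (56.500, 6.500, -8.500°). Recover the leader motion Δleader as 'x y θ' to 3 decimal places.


axis x: (56.500 − -1/2) / (3/2) = 38.000
axis y: (6.500 − 1/2) / (3) = 2.000
axis θ: (-8.500 − -2) / (1/2) = -13.000

38.000 2.000 -13.000


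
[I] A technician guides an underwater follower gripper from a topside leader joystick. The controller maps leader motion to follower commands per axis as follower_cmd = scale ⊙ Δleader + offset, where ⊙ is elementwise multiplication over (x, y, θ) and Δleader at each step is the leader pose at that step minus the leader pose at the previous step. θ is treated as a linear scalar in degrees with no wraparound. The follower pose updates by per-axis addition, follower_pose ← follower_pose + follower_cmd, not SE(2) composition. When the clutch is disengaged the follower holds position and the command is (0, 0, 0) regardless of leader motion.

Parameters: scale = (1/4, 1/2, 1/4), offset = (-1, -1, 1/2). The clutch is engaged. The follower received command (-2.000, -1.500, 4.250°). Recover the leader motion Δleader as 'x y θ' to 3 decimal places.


axis x: (-2.000 − -1) / (1/4) = -4.000
axis y: (-1.500 − -1) / (1/2) = -1.000
axis θ: (4.250 − 1/2) / (1/4) = 15.000

-4.000 -1.000 15.000


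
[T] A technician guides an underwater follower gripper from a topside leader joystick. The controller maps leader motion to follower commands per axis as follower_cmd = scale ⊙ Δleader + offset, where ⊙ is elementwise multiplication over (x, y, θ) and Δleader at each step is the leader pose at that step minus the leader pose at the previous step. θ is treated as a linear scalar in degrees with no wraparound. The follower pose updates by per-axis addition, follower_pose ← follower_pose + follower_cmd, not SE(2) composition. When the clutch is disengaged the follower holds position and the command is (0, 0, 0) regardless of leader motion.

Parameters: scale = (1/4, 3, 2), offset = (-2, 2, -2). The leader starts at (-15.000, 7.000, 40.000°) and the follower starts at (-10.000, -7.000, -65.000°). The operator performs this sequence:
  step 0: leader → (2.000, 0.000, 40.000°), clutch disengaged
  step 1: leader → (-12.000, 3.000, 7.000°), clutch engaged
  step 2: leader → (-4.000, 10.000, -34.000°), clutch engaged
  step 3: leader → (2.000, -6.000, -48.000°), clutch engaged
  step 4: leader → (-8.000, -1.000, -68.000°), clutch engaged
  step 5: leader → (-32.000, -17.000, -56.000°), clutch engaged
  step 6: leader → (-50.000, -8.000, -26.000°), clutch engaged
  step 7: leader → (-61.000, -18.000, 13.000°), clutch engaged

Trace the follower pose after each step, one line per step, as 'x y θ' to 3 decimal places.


step 0: Δleader=(17.000, -7.000, 0.000°), disengaged; cmd=(0,0,0) → follower holds at (-10.000, -7.000, -65.000°)
step 1: Δleader=(-14.000, 3.000, -33.000°), engaged; cmd=(-5.500, 11.000, -68.000°) → follower=(-15.500, 4.000, -133.000°)
step 2: Δleader=(8.000, 7.000, -41.000°), engaged; cmd=(0.000, 23.000, -84.000°) → follower=(-15.500, 27.000, -217.000°)
step 3: Δleader=(6.000, -16.000, -14.000°), engaged; cmd=(-0.500, -46.000, -30.000°) → follower=(-16.000, -19.000, -247.000°)
step 4: Δleader=(-10.000, 5.000, -20.000°), engaged; cmd=(-4.500, 17.000, -42.000°) → follower=(-20.500, -2.000, -289.000°)
step 5: Δleader=(-24.000, -16.000, 12.000°), engaged; cmd=(-8.000, -46.000, 22.000°) → follower=(-28.500, -48.000, -267.000°)
step 6: Δleader=(-18.000, 9.000, 30.000°), engaged; cmd=(-6.500, 29.000, 58.000°) → follower=(-35.000, -19.000, -209.000°)
step 7: Δleader=(-11.000, -10.000, 39.000°), engaged; cmd=(-4.750, -28.000, 76.000°) → follower=(-39.750, -47.000, -133.000°)

-10.000 -7.000 -65.000
-15.500 4.000 -133.000
-15.500 27.000 -217.000
-16.000 -19.000 -247.000
-20.500 -2.000 -289.000
-28.500 -48.000 -267.000
-35.000 -19.000 -209.000
-39.750 -47.000 -133.000


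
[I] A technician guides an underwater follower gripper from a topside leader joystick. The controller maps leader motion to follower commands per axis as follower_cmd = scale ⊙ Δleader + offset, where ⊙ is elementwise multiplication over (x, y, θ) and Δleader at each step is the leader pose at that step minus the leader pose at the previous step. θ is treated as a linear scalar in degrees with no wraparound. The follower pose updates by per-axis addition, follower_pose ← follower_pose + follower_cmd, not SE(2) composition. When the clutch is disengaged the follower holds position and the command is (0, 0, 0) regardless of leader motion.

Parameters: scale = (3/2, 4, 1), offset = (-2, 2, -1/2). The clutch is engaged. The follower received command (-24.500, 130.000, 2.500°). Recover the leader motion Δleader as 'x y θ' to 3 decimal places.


-15.000 32.000 3.000

axis x: (-24.500 − -2) / (3/2) = -15.000
axis y: (130.000 − 2) / (4) = 32.000
axis θ: (2.500 − -1/2) / (1) = 3.000


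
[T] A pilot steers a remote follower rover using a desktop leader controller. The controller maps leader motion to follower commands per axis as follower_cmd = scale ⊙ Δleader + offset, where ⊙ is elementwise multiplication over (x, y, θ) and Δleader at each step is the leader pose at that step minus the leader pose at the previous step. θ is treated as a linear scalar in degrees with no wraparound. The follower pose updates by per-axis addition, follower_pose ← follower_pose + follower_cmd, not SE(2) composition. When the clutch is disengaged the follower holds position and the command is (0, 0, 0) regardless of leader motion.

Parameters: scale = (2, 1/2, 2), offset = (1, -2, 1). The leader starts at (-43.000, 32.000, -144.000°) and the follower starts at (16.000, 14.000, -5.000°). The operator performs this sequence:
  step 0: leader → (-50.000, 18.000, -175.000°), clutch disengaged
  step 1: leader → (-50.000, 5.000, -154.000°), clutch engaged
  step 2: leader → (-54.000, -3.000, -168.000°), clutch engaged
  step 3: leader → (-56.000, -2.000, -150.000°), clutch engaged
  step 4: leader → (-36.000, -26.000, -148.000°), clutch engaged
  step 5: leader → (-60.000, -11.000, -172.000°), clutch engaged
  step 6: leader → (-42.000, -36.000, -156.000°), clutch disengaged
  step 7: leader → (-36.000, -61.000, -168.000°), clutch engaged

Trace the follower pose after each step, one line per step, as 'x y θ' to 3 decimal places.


step 0: Δleader=(-7.000, -14.000, -31.000°), disengaged; cmd=(0,0,0) → follower holds at (16.000, 14.000, -5.000°)
step 1: Δleader=(0.000, -13.000, 21.000°), engaged; cmd=(1.000, -8.500, 43.000°) → follower=(17.000, 5.500, 38.000°)
step 2: Δleader=(-4.000, -8.000, -14.000°), engaged; cmd=(-7.000, -6.000, -27.000°) → follower=(10.000, -0.500, 11.000°)
step 3: Δleader=(-2.000, 1.000, 18.000°), engaged; cmd=(-3.000, -1.500, 37.000°) → follower=(7.000, -2.000, 48.000°)
step 4: Δleader=(20.000, -24.000, 2.000°), engaged; cmd=(41.000, -14.000, 5.000°) → follower=(48.000, -16.000, 53.000°)
step 5: Δleader=(-24.000, 15.000, -24.000°), engaged; cmd=(-47.000, 5.500, -47.000°) → follower=(1.000, -10.500, 6.000°)
step 6: Δleader=(18.000, -25.000, 16.000°), disengaged; cmd=(0,0,0) → follower holds at (1.000, -10.500, 6.000°)
step 7: Δleader=(6.000, -25.000, -12.000°), engaged; cmd=(13.000, -14.500, -23.000°) → follower=(14.000, -25.000, -17.000°)

16.000 14.000 -5.000
17.000 5.500 38.000
10.000 -0.500 11.000
7.000 -2.000 48.000
48.000 -16.000 53.000
1.000 -10.500 6.000
1.000 -10.500 6.000
14.000 -25.000 -17.000


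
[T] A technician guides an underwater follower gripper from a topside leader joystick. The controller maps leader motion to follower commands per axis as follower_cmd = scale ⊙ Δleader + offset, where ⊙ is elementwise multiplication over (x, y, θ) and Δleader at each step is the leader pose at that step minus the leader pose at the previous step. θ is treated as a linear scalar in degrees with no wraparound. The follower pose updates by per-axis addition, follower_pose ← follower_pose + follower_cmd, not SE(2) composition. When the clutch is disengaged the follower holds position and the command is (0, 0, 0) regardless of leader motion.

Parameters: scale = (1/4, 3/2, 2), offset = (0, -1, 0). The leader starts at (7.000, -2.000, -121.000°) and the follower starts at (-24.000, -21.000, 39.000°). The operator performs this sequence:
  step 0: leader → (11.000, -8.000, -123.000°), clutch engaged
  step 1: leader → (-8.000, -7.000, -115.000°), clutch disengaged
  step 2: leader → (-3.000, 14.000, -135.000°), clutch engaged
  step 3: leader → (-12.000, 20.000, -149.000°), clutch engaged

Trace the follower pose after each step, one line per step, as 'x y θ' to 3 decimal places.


-23.000 -31.000 35.000
-23.000 -31.000 35.000
-21.750 -0.500 -5.000
-24.000 7.500 -33.000

step 0: Δleader=(4.000, -6.000, -2.000°), engaged; cmd=(1.000, -10.000, -4.000°) → follower=(-23.000, -31.000, 35.000°)
step 1: Δleader=(-19.000, 1.000, 8.000°), disengaged; cmd=(0,0,0) → follower holds at (-23.000, -31.000, 35.000°)
step 2: Δleader=(5.000, 21.000, -20.000°), engaged; cmd=(1.250, 30.500, -40.000°) → follower=(-21.750, -0.500, -5.000°)
step 3: Δleader=(-9.000, 6.000, -14.000°), engaged; cmd=(-2.250, 8.000, -28.000°) → follower=(-24.000, 7.500, -33.000°)


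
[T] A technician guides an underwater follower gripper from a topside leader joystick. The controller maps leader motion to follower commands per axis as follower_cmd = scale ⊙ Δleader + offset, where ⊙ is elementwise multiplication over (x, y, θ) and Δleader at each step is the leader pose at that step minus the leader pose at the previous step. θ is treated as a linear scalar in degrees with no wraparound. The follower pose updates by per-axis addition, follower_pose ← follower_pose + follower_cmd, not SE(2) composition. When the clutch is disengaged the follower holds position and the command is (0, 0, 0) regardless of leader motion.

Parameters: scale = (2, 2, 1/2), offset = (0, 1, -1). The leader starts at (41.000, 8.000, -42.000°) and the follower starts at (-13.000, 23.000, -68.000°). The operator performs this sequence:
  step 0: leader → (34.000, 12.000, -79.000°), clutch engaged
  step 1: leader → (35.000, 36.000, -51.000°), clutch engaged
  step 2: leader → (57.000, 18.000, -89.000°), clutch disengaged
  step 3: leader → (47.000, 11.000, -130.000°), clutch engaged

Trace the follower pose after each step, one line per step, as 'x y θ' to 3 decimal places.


-27.000 32.000 -87.500
-25.000 81.000 -74.500
-25.000 81.000 -74.500
-45.000 68.000 -96.000

step 0: Δleader=(-7.000, 4.000, -37.000°), engaged; cmd=(-14.000, 9.000, -19.500°) → follower=(-27.000, 32.000, -87.500°)
step 1: Δleader=(1.000, 24.000, 28.000°), engaged; cmd=(2.000, 49.000, 13.000°) → follower=(-25.000, 81.000, -74.500°)
step 2: Δleader=(22.000, -18.000, -38.000°), disengaged; cmd=(0,0,0) → follower holds at (-25.000, 81.000, -74.500°)
step 3: Δleader=(-10.000, -7.000, -41.000°), engaged; cmd=(-20.000, -13.000, -21.500°) → follower=(-45.000, 68.000, -96.000°)


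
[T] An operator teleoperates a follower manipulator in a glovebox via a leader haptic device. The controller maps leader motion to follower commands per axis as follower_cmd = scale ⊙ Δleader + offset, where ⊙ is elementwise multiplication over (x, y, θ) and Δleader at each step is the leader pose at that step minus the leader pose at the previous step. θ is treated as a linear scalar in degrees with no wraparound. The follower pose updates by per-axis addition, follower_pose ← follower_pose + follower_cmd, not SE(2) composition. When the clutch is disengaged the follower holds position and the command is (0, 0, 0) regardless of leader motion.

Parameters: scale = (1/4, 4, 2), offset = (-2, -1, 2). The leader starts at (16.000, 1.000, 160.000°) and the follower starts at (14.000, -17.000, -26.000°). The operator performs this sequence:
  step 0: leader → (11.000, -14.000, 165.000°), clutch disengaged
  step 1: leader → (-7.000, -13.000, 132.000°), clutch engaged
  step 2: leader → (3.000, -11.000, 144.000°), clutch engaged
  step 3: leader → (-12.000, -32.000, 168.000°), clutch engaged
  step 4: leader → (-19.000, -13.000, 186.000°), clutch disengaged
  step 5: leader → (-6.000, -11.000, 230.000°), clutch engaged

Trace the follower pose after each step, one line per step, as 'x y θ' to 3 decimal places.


step 0: Δleader=(-5.000, -15.000, 5.000°), disengaged; cmd=(0,0,0) → follower holds at (14.000, -17.000, -26.000°)
step 1: Δleader=(-18.000, 1.000, -33.000°), engaged; cmd=(-6.500, 3.000, -64.000°) → follower=(7.500, -14.000, -90.000°)
step 2: Δleader=(10.000, 2.000, 12.000°), engaged; cmd=(0.500, 7.000, 26.000°) → follower=(8.000, -7.000, -64.000°)
step 3: Δleader=(-15.000, -21.000, 24.000°), engaged; cmd=(-5.750, -85.000, 50.000°) → follower=(2.250, -92.000, -14.000°)
step 4: Δleader=(-7.000, 19.000, 18.000°), disengaged; cmd=(0,0,0) → follower holds at (2.250, -92.000, -14.000°)
step 5: Δleader=(13.000, 2.000, 44.000°), engaged; cmd=(1.250, 7.000, 90.000°) → follower=(3.500, -85.000, 76.000°)

14.000 -17.000 -26.000
7.500 -14.000 -90.000
8.000 -7.000 -64.000
2.250 -92.000 -14.000
2.250 -92.000 -14.000
3.500 -85.000 76.000


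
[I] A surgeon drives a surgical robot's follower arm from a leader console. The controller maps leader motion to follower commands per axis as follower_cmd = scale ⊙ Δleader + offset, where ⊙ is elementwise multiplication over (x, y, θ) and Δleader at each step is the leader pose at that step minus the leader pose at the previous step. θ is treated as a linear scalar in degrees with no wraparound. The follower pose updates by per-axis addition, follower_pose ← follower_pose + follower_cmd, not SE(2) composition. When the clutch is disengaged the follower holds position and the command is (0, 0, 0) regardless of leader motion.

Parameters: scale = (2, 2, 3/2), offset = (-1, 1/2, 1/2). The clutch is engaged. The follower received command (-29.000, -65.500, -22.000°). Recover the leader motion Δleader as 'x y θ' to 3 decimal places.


axis x: (-29.000 − -1) / (2) = -14.000
axis y: (-65.500 − 1/2) / (2) = -33.000
axis θ: (-22.000 − 1/2) / (3/2) = -15.000

-14.000 -33.000 -15.000


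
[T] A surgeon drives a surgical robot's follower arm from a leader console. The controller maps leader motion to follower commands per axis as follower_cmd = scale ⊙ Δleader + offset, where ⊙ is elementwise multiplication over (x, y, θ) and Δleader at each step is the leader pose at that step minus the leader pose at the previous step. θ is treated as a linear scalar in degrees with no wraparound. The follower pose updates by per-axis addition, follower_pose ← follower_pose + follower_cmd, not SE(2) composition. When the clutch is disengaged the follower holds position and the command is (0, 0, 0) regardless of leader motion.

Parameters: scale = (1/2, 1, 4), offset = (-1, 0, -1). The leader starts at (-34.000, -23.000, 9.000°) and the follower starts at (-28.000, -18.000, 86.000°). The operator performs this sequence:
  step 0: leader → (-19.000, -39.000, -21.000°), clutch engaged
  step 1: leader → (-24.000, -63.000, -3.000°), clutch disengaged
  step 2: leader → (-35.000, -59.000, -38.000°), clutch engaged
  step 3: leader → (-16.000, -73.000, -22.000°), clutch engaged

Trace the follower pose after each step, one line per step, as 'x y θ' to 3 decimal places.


step 0: Δleader=(15.000, -16.000, -30.000°), engaged; cmd=(6.500, -16.000, -121.000°) → follower=(-21.500, -34.000, -35.000°)
step 1: Δleader=(-5.000, -24.000, 18.000°), disengaged; cmd=(0,0,0) → follower holds at (-21.500, -34.000, -35.000°)
step 2: Δleader=(-11.000, 4.000, -35.000°), engaged; cmd=(-6.500, 4.000, -141.000°) → follower=(-28.000, -30.000, -176.000°)
step 3: Δleader=(19.000, -14.000, 16.000°), engaged; cmd=(8.500, -14.000, 63.000°) → follower=(-19.500, -44.000, -113.000°)

-21.500 -34.000 -35.000
-21.500 -34.000 -35.000
-28.000 -30.000 -176.000
-19.500 -44.000 -113.000
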